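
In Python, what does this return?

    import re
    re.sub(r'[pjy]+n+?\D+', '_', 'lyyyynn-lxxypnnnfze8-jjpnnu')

'l_8-_'

This matches one or more of one of [pjy]; then one or more of the literal 'n' (lazy), then one or more of a non-digit.
Matches: at [1:19] → 'yyyynn-lxxypnnnfze'; at [21:27] → 'jjpnnu'.
Each match is replaced by '_'.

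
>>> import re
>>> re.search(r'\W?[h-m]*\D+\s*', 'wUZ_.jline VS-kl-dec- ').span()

(0, 22)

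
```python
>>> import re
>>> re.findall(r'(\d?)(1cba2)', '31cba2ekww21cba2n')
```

[('3', '1cba2'), ('2', '1cba2')]

The pattern matches optionally a digit (captured); then the literal '1cb', then the literal 'a2' (captured).
Scanning left to right: at [0:6] match '31cba2', groups = ('3', '1cba2'); at [10:16] match '21cba2', groups = ('2', '1cba2').
With 2 capturing groups, `findall` returns a 2-tuple per match.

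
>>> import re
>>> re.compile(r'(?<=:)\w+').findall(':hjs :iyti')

Lookahead/lookbehind check context without consuming it, so the matched span excludes the asserted characters.
Walking the string: at [1:4] → 'hjs'; at [6:10] → 'iyti'.
Since nothing is captured, `findall` lists the 2 matched substrings directly.

['hjs', 'iyti']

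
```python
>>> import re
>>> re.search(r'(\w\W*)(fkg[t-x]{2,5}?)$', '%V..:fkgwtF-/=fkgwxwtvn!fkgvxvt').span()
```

The match spans [22:31] → 'n!fkgvxvt'.

(22, 31)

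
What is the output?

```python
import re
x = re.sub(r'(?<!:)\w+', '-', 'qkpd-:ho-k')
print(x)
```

--:h---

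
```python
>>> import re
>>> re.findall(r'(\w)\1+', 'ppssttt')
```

['p', 's', 't']

The backreference `\1` re-matches whatever the first group consumed, character for character.
Scanning left to right: at [0:2] match 'pp', group 1 = 'p'; at [2:4] match 'ss', group 1 = 's'; at [4:7] match 'ttt', group 1 = 't'.
One capturing group, so `findall` returns just the captured substring from each match — 3 in all.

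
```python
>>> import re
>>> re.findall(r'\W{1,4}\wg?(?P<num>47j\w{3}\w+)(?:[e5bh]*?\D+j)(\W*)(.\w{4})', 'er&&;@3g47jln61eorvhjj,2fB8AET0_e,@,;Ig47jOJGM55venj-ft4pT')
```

[('47jln61eorvh', ',', '2fB8A'), ('47jOJGM55ve', '-', 'ft4pT')]

Pattern: 1 to 4 of a non-word character, then a word character, then optionally the literal 'g'; then the literal '47j', then exactly 3 of a word character, then one or more of a word character (captured as 'num'); then zero or more of one of [e5bh] (lazy), then one or more of a non-digit, then the literal 'j' (non-capturing group); then zero or more of a non-word character (captured); then any character, then exactly 4 of a word character (captured).
Scanning left to right: at [2:28] match '&&;@3g47jln61eorvhjj,2fB8A', groups = ('47jln61eorvh', ',', '2fB8A'); at [33:58] match ',@,;Ig47jOJGM55venj-ft4pT', groups = ('47jOJGM55ve', '-', 'ft4pT').
Multiple groups make `findall` return tuples — one 3-tuple for each match.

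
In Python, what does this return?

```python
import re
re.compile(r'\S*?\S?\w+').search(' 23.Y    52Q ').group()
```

'23'

The pattern matches zero or more of a non-whitespace character (lazy), then optionally a non-whitespace character; then one or more of a word character.
A `+?`/`*?`/`{m,n}?` starts at its minimum and grows only as far as needed for what follows to match.
`re.search` tries every starting position until one works.
The match spans [1:3] → '23'.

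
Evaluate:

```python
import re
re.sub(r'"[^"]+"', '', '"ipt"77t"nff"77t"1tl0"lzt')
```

'77t77tlzt'

Each match is replaced by ''.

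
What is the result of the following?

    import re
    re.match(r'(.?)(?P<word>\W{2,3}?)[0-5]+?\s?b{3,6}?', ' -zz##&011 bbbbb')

None

Pattern: optionally any character (captured); then 2 to 3 of a non-word character (lazy) (captured as 'word'); then one or more of a character in [0-5] (lazy), then optionally whitespace, then 3 to 6 of a literal 'b' (lazy).
`match` is anchored at position 0; if the pattern doesn't fit there, it returns None.
Here position 0 doesn't satisfy it, so the call returns None.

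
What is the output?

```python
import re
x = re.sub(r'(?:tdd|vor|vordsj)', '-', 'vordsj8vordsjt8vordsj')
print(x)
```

-dsj8-dsjt8-dsj

Alternation tries branches left to right and keeps the first one that lets the overall match succeed at that position.
Matches: at [0:3] → 'vor'; at [7:10] → 'vor'; at [15:18] → 'vor'.
Each match is replaced by '-'.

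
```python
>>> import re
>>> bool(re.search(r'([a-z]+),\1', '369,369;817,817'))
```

After group 1 captures some text, `\1` only succeeds where that same text appears again.
`re.search` scans for the first position where the pattern succeeds.
Here nothing in the string fits, so the call returns None, and `bool(None)` is False.

False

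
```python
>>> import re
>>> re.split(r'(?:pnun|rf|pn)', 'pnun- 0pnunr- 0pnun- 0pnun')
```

['', '- 0', 'r- 0', '- 0', '']

Alternation isn't longest-match — the leftmost alternative that fits at this position is chosen.
`split` removes every match and returns the 5 fragments in between.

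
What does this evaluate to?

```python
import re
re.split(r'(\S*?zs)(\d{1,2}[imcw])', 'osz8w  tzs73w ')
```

This matches zero or more of a non-whitespace character (lazy), then the literal 'zs' (captured); then 1 to 2 of a digit, then one of [imcw] (captured).
Matches to split on: at [7:13] → 'tzs73w'.
With a capturing group present, the delimiter's captured portion is kept in the result list.

['osz8w  ', 'tzs', '73w', ' ']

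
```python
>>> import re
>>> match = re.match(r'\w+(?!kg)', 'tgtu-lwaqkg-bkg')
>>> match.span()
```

(0, 4)

The negative lookaround is zero-width — it rules out positions where the adjacent text would match, without consuming anything.
`re.match` only tries the pattern at the start of the string.
The match spans [0:4] → 'tgtu'.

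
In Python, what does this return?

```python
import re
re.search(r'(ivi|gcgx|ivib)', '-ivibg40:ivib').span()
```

Alternation isn't longest-match — the leftmost alternative that fits at this position is chosen.
`search` walks the string left to right and returns the first match it finds.
The match spans [1:4] → 'ivi'.
Captured: group 1 = 'ivi'.

(1, 4)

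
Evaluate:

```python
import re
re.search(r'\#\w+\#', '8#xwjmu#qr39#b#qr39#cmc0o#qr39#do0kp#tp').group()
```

'#xwjmu#'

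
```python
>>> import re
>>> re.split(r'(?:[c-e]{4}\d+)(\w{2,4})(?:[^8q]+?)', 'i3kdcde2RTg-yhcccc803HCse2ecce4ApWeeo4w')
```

['i3k', 'RTg', 'yh', 'HCse', '', 'ApWe', 'o4w']

The pattern matches exactly 4 of a character in [c-e], then one or more of a digit (non-capturing group); then 2 to 4 of a word character (captured); then one or more of any character except [8q] (lazy) (non-capturing group).
Matches to split on: at [3:12] → 'dcde2RTg-'; at [14:26] → 'cccc803HCse2'; at [26:36] → 'ecce4ApWee'.
With a capturing group present, the delimiter's captured portion is kept in the result list.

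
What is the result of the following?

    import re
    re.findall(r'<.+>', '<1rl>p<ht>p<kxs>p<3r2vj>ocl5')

['<1rl>p<ht>p<kxs>p<3r2vj>']

Since nothing is captured, `findall` lists the 1 matched substring directly.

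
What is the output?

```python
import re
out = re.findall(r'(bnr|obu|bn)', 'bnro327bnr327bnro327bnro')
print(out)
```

Alternation isn't longest-match — the leftmost alternative that fits at this position is chosen.
Matches: at [0:3] match 'bnr', group 1 = 'bnr'; at [7:10] match 'bnr', group 1 = 'bnr'; at [13:16] match 'bnr', group 1 = 'bnr'; at [20:23] match 'bnr', group 1 = 'bnr'.
With a single group, `findall` returns only what that group captured — 4 items.

['bnr', 'bnr', 'bnr', 'bnr']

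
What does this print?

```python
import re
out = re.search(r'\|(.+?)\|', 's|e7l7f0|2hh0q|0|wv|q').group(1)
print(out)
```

e7l7f0

`search` walks the string left to right and returns the first match it finds.
The match spans [1:9] → '|e7l7f0|'.
Captured: group 1 = 'e7l7f0'.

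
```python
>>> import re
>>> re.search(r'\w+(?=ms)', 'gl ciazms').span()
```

(3, 7)

The `(?=…)`/`(?<=…)` assertion just peeks at neighbouring text; it doesn't advance the match position.
The match spans [3:7] → 'ciaz'.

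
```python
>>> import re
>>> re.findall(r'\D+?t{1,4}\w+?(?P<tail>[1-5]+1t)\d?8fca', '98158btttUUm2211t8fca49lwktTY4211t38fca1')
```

['2211t', '4211t']

The `?` after the quantifier makes it lazy — it takes as little as possible before letting the rest of the pattern try.
One capturing group, so `findall` returns just the captured substring from each match — 2 in all.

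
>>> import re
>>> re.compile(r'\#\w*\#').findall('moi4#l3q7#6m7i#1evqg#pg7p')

Matches: at [4:10] → '#l3q7#'; at [14:21] → '#1evqg#'.
No capturing groups, so `findall` returns the 2 full match strings.

['#l3q7#', '#1evqg#']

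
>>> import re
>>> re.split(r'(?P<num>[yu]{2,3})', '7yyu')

['7', 'yyu', '']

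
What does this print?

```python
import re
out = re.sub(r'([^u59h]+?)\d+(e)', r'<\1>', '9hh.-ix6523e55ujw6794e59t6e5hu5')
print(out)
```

This matches one or more of any character except [u59h] (lazy) (captured); then one or more of a digit; then a literal 'e' (captured).
A `+?`/`*?`/`{m,n}?` starts at its minimum and grows only as far as needed for what follows to match.
Matches: at [3:12] → '.-ix6523e'; at [15:22] → 'jw6794e'; at [24:27] → 't6e'.
`\1` in the replacement pulls in group 1's text for each match.

9hh<.-ix>55u<jw>59<t>5hu5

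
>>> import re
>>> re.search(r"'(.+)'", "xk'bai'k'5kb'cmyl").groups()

("bai'k'5kb",)

The match spans [2:13] → "'bai'k'5kb'".
Captured: group 1 = "bai'k'5kb".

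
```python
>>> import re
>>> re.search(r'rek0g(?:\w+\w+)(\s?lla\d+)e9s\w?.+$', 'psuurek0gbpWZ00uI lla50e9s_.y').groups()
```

(' lla50',)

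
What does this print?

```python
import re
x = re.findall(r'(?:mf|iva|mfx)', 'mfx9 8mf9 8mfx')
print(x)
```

['mf', 'mf', 'mf']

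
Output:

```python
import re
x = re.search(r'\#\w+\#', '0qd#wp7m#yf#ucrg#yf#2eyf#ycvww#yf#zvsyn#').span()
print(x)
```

The match spans [3:9] → '#wp7m#'.

(3, 9)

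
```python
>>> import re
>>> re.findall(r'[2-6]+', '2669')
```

The pattern matches one or more of a character in [2-6].
`findall` yields the raw match text (1 of them) because the pattern has no groups.

['266']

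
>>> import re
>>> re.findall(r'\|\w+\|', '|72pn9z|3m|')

['|72pn9z|']

Matches: at [0:8] → '|72pn9z|'.
With no groups in the pattern, `findall` gives back each whole match — 1 here.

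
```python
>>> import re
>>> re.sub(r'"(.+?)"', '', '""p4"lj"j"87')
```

Because the quantifier is non-greedy, it stops expanding at the earliest point where the rest of the pattern can succeed.
`sub` substitutes '' at each match site.

'lj87'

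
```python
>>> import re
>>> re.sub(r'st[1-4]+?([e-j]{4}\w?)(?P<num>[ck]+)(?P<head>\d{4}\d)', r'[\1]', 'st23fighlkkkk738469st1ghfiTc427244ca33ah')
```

The pattern matches the literal 'st', then one or more of a character in [1-4] (lazy); then exactly 4 of a character in [e-j], then optionally a word character (captured); then one or more of one of [ck] (captured as 'num'); then exactly 4 of a digit, then a digit (captured as 'head').
Each match is replaced using the text its own group 1 captured.

'[fighl]9[ghfiT]4ca33ah'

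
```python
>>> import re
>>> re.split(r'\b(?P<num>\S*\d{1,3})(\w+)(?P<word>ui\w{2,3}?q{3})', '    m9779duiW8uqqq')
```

['    ', 'm9779', 'd', 'uiW8uqqq', '']

This matches a word boundary (`\b`, zero-width); then zero or more of a non-whitespace character, then 1 to 3 of a digit (captured as 'num'); then one or more of a word character (captured); then the literal 'ui', then 2 to 3 of a word character (lazy), then exactly 3 of a literal 'q' (captured as 'word').
With a capturing group present, the delimiter's captured portion is kept in the result list.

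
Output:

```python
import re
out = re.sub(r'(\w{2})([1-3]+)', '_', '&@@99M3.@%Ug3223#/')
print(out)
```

&@@9_.@%_#/

Pattern: exactly 2 of a word character (captured); then one or more of a character in [1-3] (captured).
Matches: at [4:7] → '9M3'; at [10:16] → 'Ug3223'.
`sub` substitutes '_' at each match site.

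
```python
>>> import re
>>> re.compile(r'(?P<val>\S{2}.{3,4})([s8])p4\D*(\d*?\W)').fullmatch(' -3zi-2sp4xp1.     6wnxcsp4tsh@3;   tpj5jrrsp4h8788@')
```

None

Pattern: exactly 2 of a non-whitespace character, then 3 to 4 of any character (captured as 'val'); then one of [s8] (captured); then the literal 'p4', then zero or more of a non-digit; then zero or more of a digit (lazy), then a non-word character (captured).
`fullmatch` succeeds only if the pattern covers the string from start to end.
Here the string isn't matched end-to-end, so the call returns None.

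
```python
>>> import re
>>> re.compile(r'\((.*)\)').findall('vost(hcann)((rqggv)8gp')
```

['hcann)((rqggv']

Scanning left to right: at [4:19] match '(hcann)((rqggv)', group 1 = 'hcann)((rqggv'.
One capturing group, so `findall` returns just the captured substring from the one match — 1 in all.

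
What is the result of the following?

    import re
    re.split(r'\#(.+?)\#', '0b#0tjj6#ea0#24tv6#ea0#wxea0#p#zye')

['0b', '0tjj6', 'ea0', '24tv6', 'ea0', 'wxea0', 'p#zye']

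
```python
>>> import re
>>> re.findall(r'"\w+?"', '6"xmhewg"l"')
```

['"xmhewg"']

Matches: at [1:9] → '"xmhewg"'.
No capturing groups, so `findall` returns the 1 full match string.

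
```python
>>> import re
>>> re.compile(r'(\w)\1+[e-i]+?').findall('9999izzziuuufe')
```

['9', 'z', 'u']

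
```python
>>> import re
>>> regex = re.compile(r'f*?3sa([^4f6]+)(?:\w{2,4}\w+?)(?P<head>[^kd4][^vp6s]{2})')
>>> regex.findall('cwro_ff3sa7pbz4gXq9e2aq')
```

Because the quantifier is non-greedy, it stops expanding at the earliest point where the rest of the pattern can succeed.
`findall` packs the 2 group values into a tuple for every match.

[('7pbz', 'e2a')]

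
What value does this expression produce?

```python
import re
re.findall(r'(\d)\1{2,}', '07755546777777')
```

['5', '7']

After group 1 captures some text, `\1` only succeeds where that same text appears again.
Scanning left to right: at [3:6] match '555', group 1 = '5'; at [8:14] match '777777', group 1 = '7'.
One capturing group, so `findall` returns just the captured substring from each match — 2 in all.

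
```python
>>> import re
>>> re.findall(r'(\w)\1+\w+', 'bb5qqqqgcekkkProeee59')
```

['b']

A backreference is literal: `\1` must see the identical characters the first group matched.
Scanning left to right: at [0:21] match 'bb5qqqqgcekkkProeee59', group 1 = 'b'.
`findall` collects group 1 from the one match (1 total).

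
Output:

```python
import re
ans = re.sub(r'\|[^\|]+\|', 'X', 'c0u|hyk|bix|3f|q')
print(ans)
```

c0uXbixXq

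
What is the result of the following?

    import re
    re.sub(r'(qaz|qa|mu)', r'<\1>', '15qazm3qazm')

'15<qaz>m3<qaz>m'

Alternation isn't longest-match — the leftmost alternative that fits at this position is chosen.
Each match is replaced using the text its own group 1 captured.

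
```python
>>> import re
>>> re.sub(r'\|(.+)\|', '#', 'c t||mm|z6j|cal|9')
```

Matches: at [3:16] → '||mm|z6j|cal|'.
`sub` substitutes '#' at each match site.

'c t#9'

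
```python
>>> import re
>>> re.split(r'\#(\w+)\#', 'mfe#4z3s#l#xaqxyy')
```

['mfe', '4z3s', 'l#xaqxyy']

Matches to split on: at [3:9] → '#4z3s#'.
Because the pattern has a capturing group, `split` also inserts each captured text between the pieces.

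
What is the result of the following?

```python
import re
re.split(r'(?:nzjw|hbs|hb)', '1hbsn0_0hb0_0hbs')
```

The regex engine tests alternatives in the order written; an earlier branch that matches wins even if a later one would match more.
Matches to split on: at [1:4] → 'hbs'; at [8:10] → 'hb'; at [13:16] → 'hbs'.
`split` removes every match and returns the 4 fragments in between.

['1', 'n0_0', '0_0', '']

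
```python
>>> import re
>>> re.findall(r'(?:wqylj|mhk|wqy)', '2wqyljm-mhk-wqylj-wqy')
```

Branches in `(...|...)` are attempted left-to-right; the first branch that allows the whole pattern to succeed is taken.
Scanning left to right: at [1:6] → 'wqylj'; at [8:11] → 'mhk'; at [12:17] → 'wqylj'; at [18:21] → 'wqy'.
No capturing groups, so `findall` returns the 4 full match strings.

['wqylj', 'mhk', 'wqylj', 'wqy']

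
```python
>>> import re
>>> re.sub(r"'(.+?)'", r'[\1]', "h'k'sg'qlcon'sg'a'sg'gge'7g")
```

'h[k]sg[qlcon]sg[a]sg[gge]7g'

Matches: at [1:4] → "'k'"; at [6:13] → "'qlcon'"; at [15:18] → "'a'"; at [20:25] → "'gge'".
Each match is replaced using the text its own group 1 captured.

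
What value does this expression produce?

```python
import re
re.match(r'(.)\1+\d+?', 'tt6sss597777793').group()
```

'tt6'

`re.match` only tries the pattern at the start of the string.
The match spans [0:3] → 'tt6'.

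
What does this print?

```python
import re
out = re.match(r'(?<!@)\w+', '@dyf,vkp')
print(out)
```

The negative lookaround is zero-width — it rules out positions where the adjacent text would match, without consuming anything.
With `match`, the pattern is implicitly anchored at the beginning.
Here position 0 doesn't satisfy it, so the call returns None.

None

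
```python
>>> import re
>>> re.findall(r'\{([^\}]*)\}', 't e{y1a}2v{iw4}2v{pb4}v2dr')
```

Matches: at [3:8] match '{y1a}', group 1 = 'y1a'; at [10:15] match '{iw4}', group 1 = 'iw4'; at [17:22] match '{pb4}', group 1 = 'pb4'.
With a single group, `findall` returns only what that group captured — 3 items.

['y1a', 'iw4', 'pb4']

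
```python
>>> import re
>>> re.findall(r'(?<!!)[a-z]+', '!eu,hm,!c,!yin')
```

`(?!…)`/`(?<!…)` only lets a position through if the neighbouring text does NOT match; no characters are consumed.
`findall` yields the raw match text (3 of them) because the pattern has no groups.

['u', 'hm', 'in']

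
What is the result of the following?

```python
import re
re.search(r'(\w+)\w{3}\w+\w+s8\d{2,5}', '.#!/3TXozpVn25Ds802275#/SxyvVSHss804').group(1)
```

'3TXozp'

This matches one or more of a word character (captured); then exactly 3 of a word character, then one or more of a word character; then one or more of a word character, then the literal 's8', then 2 to 5 of a digit.
Unlike `match`, `search` isn't anchored — it looks for the pattern anywhere in the string.
The match spans [4:22] → '3TXozpVn25Ds802275'.
Captured: group 1 = '3TXozp'.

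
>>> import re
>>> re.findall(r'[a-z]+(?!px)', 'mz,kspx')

['mz', 'kspx']

A negative assertion filters positions out without eating any characters.
Matches: at [0:2] → 'mz'; at [3:7] → 'kspx'.
Since nothing is captured, `findall` lists the 2 matched substrings directly.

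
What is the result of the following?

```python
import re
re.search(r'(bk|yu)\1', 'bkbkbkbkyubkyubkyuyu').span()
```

`\1` has to match the exact text group 1 already captured.
`re.search` tries every starting position until one works.
The match spans [0:4] → 'bkbk'.
Captured: group 1 = 'bk'.

(0, 4)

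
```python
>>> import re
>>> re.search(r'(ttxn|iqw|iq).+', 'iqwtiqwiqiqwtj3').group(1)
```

'iqw'

The match spans [0:15] → 'iqwtiqwiqiqwtj3'.
Captured: group 1 = 'iqw'.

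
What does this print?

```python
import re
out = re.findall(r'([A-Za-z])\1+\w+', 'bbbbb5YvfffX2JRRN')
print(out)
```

['b']

A backreference is literal: `\1` must see the identical characters the first group matched.
Walking the string: at [0:17] match 'bbbbb5YvfffX2JRRN', group 1 = 'b'.
With a single group, `findall` returns only what that group captured — 1 item.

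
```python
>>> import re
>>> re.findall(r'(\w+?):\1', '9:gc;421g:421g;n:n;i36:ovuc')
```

A backreference is literal: `\1` must see the identical characters the first group matched.
Matches: at [5:14] match '421g:421g', group 1 = '421g'; at [15:18] match 'n:n', group 1 = 'n'.
With a single group, `findall` returns only what that group captured — 2 items.

['421g', 'n']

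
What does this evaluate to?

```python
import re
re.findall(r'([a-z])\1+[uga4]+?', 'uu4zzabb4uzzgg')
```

['u', 'z', 'b', 'z']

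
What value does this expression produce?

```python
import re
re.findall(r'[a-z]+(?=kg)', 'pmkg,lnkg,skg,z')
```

['pm', 'ln', 's']

The lookaround is zero-width — it requires the adjacent text to match without consuming it, so the asserted text isn't part of the match.
Matches: at [0:2] → 'pm'; at [5:7] → 'ln'; at [10:11] → 's'.
Since nothing is captured, `findall` lists the 3 matched substrings directly.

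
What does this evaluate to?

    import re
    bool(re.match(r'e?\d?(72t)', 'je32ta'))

False

This matches optionally the literal 'e', then optionally a digit; then the literal '72', then a literal 't' (captured).
`re.match` only tries the pattern at the start of the string.
Here the string doesn't start with a match, so the call returns None, and `bool(None)` is False.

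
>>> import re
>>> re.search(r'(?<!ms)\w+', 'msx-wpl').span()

(0, 3)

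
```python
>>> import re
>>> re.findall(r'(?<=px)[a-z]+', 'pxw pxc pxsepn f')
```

Lookahead/lookbehind check context without consuming it, so the matched span excludes the asserted characters.
With no groups in the pattern, `findall` gives back each whole match — 3 here.

['w', 'c', 'sepn']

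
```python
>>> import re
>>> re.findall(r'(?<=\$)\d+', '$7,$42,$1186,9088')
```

The lookaround is zero-width — it requires the adjacent text to match without consuming it, so the asserted text isn't part of the match.
Walking the string: at [1:2] → '7'; at [4:6] → '42'; at [8:12] → '1186'.
Since nothing is captured, `findall` lists the 3 matched substrings directly.

['7', '42', '1186']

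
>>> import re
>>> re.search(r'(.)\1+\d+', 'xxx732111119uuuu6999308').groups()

`\1` is not a pattern — it's the concrete string captured by group 1, re-applied verbatim.
Unlike `match`, `search` isn't anchored — it looks for the pattern anywhere in the string.
The match spans [0:12] → 'xxx732111119'.
Captured: group 1 = 'x'.

('x',)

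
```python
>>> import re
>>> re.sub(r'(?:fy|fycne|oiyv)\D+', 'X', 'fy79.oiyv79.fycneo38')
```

Matches: at [12:18] → 'fycneo'.
Each match is replaced by 'X'.

'fy79.oiyv79.X38'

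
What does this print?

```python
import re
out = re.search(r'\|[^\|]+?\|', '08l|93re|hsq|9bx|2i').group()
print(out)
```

The match spans [3:9] → '|93re|'.

|93re|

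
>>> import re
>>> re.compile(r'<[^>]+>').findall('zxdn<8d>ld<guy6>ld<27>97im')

Since nothing is captured, `findall` lists the 3 matched substrings directly.

['<8d>', '<guy6>', '<27>']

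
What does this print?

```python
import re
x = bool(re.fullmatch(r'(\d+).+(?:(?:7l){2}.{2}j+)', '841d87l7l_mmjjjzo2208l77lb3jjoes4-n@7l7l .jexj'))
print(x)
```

False

The pattern matches one or more of a digit (captured); then one or more of any character; then the literal '7l' repeated 2 times, then exactly 2 of any character, then one or more of the literal 'j' (non-capturing group).
`re.fullmatch` requires the pattern to consume the entire string.
Here there's no way to consume every character, so the call returns None, and `bool(None)` is False.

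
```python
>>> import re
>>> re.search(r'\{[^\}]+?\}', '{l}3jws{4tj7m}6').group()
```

`re.search` scans for the first position where the pattern succeeds.
The match spans [0:3] → '{l}'.

'{l}'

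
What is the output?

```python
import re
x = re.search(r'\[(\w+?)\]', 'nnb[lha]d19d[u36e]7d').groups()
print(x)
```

('lha',)

`search` walks the string left to right and returns the first match it finds.
The match spans [3:8] → '[lha]'.
Captured: group 1 = 'lha'.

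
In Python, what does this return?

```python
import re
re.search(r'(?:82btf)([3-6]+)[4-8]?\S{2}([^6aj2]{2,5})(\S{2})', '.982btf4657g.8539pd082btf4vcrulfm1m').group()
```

The match spans [2:20] → '82btf4657g.8539pd0'.

'82btf4657g.8539pd0'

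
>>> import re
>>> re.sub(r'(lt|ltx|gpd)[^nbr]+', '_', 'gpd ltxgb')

'_b'

Matches: at [0:8] → 'gpd ltxg'.
`sub` substitutes '_' at each match site.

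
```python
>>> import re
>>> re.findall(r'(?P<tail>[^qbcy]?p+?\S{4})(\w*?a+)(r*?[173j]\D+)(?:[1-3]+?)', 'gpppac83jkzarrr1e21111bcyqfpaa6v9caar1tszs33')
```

[('gpppac', '83jkza', 'rrr1e'), ('fpaa6v', '9caa', 'r1tszs')]

The `?` after the quantifier makes it lazy — it takes as little as possible before letting the rest of the pattern try.
`findall` packs the 3 group values into a tuple for every match.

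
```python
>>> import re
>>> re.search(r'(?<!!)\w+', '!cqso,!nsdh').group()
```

`(?!…)`/`(?<!…)` only lets a position through if the neighbouring text does NOT match; no characters are consumed.
The match spans [2:5] → 'qso'.

'qso'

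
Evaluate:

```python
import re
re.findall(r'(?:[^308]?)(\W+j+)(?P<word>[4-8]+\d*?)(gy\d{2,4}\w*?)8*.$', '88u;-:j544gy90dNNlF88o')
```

Pattern: optionally any character except [308] (non-capturing group); then one or more of a non-word character, then one or more of the literal 'j' (captured); then one or more of a character in [4-8], then zero or more of a digit (lazy) (captured as 'word'); then the literal 'gy', then 2 to 4 of a digit, then zero or more of a word character (lazy) (captured); then zero or more of a literal '8', then any character; then anchored at the end.
A non-greedy quantifier consumes as few characters as it can — just enough that the remainder of the pattern still matches from where it stops; whatever follows it matches normally.
Scanning left to right: at [2:22] match 'u;-:j544gy90dNNlF88o', groups = (';-:j', '544', 'gy90dNNlF').
Multiple groups make `findall` return tuples — one 3-tuple for the one match.

[(';-:j', '544', 'gy90dNNlF')]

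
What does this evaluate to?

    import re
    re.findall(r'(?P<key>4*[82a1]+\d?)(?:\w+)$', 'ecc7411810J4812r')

['411810']

The pattern matches zero or more of a literal '4', then one or more of one of [82a1], then optionally a digit (captured as 'key'); then one or more of a word character (non-capturing group); then anchored at the end.
One capturing group, so `findall` returns just the captured substring from the one match — 1 in all.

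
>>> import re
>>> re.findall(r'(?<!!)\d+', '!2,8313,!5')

['8313']

`(?!…)`/`(?<!…)` only lets a position through if the neighbouring text does NOT match; no characters are consumed.
Since nothing is captured, `findall` lists the 1 matched substring directly.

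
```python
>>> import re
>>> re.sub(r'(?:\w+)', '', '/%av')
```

'/%'

The pattern matches one or more of a word character (non-capturing group).
Matches: at [2:4] → 'av'.
Every occurrence is swapped for ''.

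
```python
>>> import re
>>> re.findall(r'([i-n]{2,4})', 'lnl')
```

['lnl']

This matches 2 to 4 of a character in [i-n] (captured).
`findall` collects group 1 from the one match (1 total).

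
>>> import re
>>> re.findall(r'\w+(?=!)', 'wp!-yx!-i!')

['wp', 'yx', 'i']

The positive lookaround only admits positions where the adjacent text matches; those characters stay outside the span.
Walking the string: at [0:2] → 'wp'; at [4:6] → 'yx'; at [8:9] → 'i'.
`findall` yields the raw match text (3 of them) because the pattern has no groups.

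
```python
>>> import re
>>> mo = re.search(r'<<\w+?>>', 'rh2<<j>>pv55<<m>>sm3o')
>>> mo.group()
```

'<<j>>'

`search` walks the string left to right and returns the first match it finds.
The match spans [3:8] → '<<j>>'.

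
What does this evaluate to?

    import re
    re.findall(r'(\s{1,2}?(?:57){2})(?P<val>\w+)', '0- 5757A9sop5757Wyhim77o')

This matches 1 to 2 of whitespace (lazy), then the literal '57' repeated 2 times (captured); then one or more of a word character (captured as 'val').
Walking the string: at [2:24] match ' 5757A9sop5757Wyhim77o', groups = (' 5757', 'A9sop5757Wyhim77o').
`findall` packs the 2 group values into a tuple for every match.

[(' 5757', 'A9sop5757Wyhim77o')]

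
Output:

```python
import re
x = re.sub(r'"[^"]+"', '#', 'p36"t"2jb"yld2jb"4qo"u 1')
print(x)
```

Each match is replaced by '#'.

p36#2jb#4qo"u 1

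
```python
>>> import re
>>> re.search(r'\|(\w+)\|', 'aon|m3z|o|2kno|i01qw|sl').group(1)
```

'm3z'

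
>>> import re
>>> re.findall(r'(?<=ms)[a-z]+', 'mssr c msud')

['sr', 'ud']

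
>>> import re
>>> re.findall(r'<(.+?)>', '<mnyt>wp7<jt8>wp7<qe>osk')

A non-greedy quantifier consumes as few characters as it can — just enough that the remainder of the pattern still matches from where it stops; whatever follows it matches normally.
One capturing group, so `findall` returns just the captured substring from each match — 3 in all.

['mnyt', 'jt8', 'qe']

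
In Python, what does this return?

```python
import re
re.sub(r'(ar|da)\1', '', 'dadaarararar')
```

The backreference `\1` re-matches whatever the first group consumed, character for character.
Matches: at [0:4] → 'dada'; at [4:8] → 'arar'; at [8:12] → 'arar'.
Every occurrence is swapped for ''.

''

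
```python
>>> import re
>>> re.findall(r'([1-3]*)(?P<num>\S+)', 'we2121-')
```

[('', 'we2121-')]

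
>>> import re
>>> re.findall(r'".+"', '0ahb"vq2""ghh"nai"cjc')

['"vq2""ghh"nai"']

Scanning left to right: at [4:18] → '"vq2""ghh"nai"'.
`findall` yields the raw match text (1 of them) because the pattern has no groups.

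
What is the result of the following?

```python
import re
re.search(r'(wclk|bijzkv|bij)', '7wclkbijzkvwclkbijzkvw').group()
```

'wclk'

The match spans [1:5] → 'wclk'.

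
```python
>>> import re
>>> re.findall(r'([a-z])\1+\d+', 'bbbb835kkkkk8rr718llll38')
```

['b', 'k', 'r', 'l']

The backreference `\1` re-matches whatever the first group consumed, character for character.
Walking the string: at [0:7] match 'bbbb835', group 1 = 'b'; at [7:13] match 'kkkkk8', group 1 = 'k'; at [13:18] match 'rr718', group 1 = 'r'; at [18:24] match 'llll38', group 1 = 'l'.
Because there's exactly one group, `findall` drops the full match and keeps group 1 from each hit.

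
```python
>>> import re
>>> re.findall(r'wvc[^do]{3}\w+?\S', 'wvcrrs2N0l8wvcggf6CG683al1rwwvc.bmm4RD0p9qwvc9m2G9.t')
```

The pattern matches the literal 'wvc', then exactly 3 of any character except [do], then one or more of a word character (lazy); then a non-whitespace character.
`findall` yields the raw match text (4 of them) because the pattern has no groups.

['wvcrrs2N', 'wvcggf6C', 'wvc.bmm4', 'wvc9m2G9']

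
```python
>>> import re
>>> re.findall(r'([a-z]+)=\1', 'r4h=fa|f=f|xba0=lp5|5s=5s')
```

['f']

A backreference is literal: `\1` must see the identical characters the first group matched.
Scanning left to right: at [7:10] match 'f=f', group 1 = 'f'.
Because there's exactly one group, `findall` drops the full match and keeps group 1 from the one hit.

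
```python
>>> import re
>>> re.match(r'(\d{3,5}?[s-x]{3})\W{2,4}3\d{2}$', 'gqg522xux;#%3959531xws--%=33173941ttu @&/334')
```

The pattern matches 3 to 5 of a digit (lazy), then exactly 3 of a character in [s-x] (captured); then 2 to 4 of a non-word character; then the literal '3', then exactly 2 of a digit; then anchored at the end.
`match` is anchored at position 0; if the pattern doesn't fit there, it returns None.
Here the pattern fails at index 0, so the call returns None.

None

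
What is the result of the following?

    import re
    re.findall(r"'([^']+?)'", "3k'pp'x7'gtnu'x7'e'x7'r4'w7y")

['pp', 'gtnu', 'e', 'r4']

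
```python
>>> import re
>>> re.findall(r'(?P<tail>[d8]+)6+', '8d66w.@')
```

['8d']

The pattern matches one or more of one of [d8] (captured as 'tail'); then one or more of a literal '6'.
Scanning left to right: at [0:4] match '8d66', group 1 = '8d'.
Because there's exactly one group, `findall` drops the full match and keeps group 1 from the one hit.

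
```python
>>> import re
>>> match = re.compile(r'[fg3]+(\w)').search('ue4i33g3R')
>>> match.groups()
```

('R',)

This matches one or more of one of [fg3]; then a word character (captured).
`re.search` scans for the first position where the pattern succeeds.
The match spans [4:9] → '33g3R'.
Captured: group 1 = 'R'.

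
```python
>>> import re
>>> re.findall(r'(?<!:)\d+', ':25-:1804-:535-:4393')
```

`(?!…)`/`(?<!…)` only lets a position through if the neighbouring text does NOT match; no characters are consumed.
With no groups in the pattern, `findall` gives back each whole match — 4 here.

['5', '804', '35', '393']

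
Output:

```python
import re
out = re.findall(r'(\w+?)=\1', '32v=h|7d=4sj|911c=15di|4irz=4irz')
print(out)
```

`\1` is not a pattern — it's the concrete string captured by group 1, re-applied verbatim.
Matches: at [23:32] match '4irz=4irz', group 1 = '4irz'.
One capturing group, so `findall` returns just the captured substring from the one match — 1 in all.

['4irz']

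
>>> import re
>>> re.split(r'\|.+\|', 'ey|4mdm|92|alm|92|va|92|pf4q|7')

['ey', '7']

Matches to split on: at [2:29] → '|4mdm|92|alm|92|va|92|pf4q|'.
`split` removes every match and returns the 2 fragments in between.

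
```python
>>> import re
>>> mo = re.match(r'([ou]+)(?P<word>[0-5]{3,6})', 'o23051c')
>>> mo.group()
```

With `match`, the pattern is implicitly anchored at the beginning.
The match spans [0:6] → 'o23051'.

'o23051'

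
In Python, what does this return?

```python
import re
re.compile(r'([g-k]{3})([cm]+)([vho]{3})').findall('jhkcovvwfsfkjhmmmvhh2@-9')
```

[('jhk', 'c', 'ovv'), ('kjh', 'mmm', 'vhh')]

Pattern: exactly 3 of a character in [g-k] (captured); then one or more of one of [cm] (captured); then exactly 3 of one of [vho] (captured).
Matches: at [0:7] match 'jhkcovv', groups = ('jhk', 'c', 'ovv'); at [11:20] match 'kjhmmmvhh', groups = ('kjh', 'mmm', 'vhh').
Multiple groups make `findall` return tuples — one 3-tuple for each match.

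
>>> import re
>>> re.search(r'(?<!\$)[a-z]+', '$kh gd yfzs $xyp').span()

A negative assertion filters positions out without eating any characters.
The match spans [2:3] → 'h'.

(2, 3)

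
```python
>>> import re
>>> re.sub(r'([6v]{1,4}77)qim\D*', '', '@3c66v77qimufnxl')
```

'@3c'

Each match is replaced by ''.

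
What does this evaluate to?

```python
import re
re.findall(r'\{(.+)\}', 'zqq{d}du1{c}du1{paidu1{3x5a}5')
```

['d}du1{c}du1{paidu1{3x5a']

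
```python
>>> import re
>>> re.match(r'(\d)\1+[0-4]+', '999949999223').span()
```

(0, 5)

`\1` has to match the exact text group 1 already captured.
`re.match` won't scan ahead — the pattern has to work from the very first character.
The match spans [0:5] → '99994'.
Captured: group 1 = '9'.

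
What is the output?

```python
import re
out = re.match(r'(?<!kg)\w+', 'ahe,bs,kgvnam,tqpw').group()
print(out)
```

ahe

The negative lookahead/lookbehind blocks any match where the forbidden context is present.
`re.match` won't scan ahead — the pattern has to work from the very first character.
The match spans [0:3] → 'ahe'.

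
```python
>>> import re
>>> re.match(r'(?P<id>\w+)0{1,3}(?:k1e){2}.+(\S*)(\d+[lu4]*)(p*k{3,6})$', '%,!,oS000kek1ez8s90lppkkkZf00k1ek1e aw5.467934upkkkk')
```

None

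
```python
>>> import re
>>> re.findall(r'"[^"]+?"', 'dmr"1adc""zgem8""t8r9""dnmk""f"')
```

['"1adc"', '"zgem8"', '"t8r9"', '"dnmk"', '"f"']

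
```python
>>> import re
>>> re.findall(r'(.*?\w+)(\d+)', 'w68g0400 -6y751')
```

[('w68g040', '0'), (' -6y75', '1')]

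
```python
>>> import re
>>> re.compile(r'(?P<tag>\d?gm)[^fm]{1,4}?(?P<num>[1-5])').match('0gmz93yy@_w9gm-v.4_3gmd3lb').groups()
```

The pattern matches optionally a digit, then the literal 'gm' (captured as 'tag'); then 1 to 4 of any character except [fm] (lazy); then a character in [1-5] (captured as 'num').
`match` is anchored at position 0; if the pattern doesn't fit there, it returns None.
The match spans [0:6] → '0gmz93'.
Captured: group 1 = '0gm', group 2 = '3'.

('0gm', '3')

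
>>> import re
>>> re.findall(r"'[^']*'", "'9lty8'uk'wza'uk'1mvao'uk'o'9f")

With no groups in the pattern, `findall` gives back each whole match — 4 here.

["'9lty8'", "'wza'", "'1mvao'", "'o'"]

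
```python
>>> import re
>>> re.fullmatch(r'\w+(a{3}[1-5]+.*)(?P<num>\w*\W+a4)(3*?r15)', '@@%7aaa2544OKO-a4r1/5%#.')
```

None

The pattern matches one or more of a word character; then exactly 3 of the literal 'a', then one or more of a character in [1-5], then zero or more of any character (captured); then zero or more of a word character, then one or more of a non-word character, then the literal 'a4' (captured as 'num'); then zero or more of the literal '3' (lazy), then the literal 'r15' (captured).
For `fullmatch`, every character of the input must be accounted for by the pattern.
Here there's no way to consume every character, so the call returns None.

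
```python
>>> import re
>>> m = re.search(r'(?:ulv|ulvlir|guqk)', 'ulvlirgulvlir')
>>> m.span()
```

Alternation isn't longest-match — the leftmost alternative that fits at this position is chosen.
`search` walks the string left to right and returns the first match it finds.
The match spans [0:3] → 'ulv'.

(0, 3)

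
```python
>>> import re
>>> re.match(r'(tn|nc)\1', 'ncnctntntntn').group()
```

'ncnc'

`\1` is not a pattern — it's the concrete string captured by group 1, re-applied verbatim.
`re.match` only tries the pattern at the start of the string.
The match spans [0:4] → 'ncnc'.
Captured: group 1 = 'nc'.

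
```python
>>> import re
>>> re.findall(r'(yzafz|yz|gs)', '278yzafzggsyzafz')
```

['yzafz', 'gs', 'yzafz']

Branches in `(...|...)` are attempted left-to-right; the first branch that allows the whole pattern to succeed is taken.
With a single group, `findall` returns only what that group captured — 3 items.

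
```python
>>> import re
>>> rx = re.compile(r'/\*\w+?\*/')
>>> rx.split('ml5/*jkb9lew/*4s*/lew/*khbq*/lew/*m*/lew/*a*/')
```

['ml5/*jkb9lew', 'lew', 'lew', 'lew', '']

`split` removes every match and returns the 5 fragments in between.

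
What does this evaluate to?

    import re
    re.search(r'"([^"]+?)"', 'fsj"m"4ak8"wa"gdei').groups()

Unlike `match`, `search` isn't anchored — it looks for the pattern anywhere in the string.
The match spans [3:6] → '"m"'.
Captured: group 1 = 'm'.

('m',)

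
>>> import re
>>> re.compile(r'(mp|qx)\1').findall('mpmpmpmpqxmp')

['mp', 'mp']

The backreference `\1` re-matches whatever the first group consumed, character for character.
Walking the string: at [0:4] match 'mpmp', group 1 = 'mp'; at [4:8] match 'mpmp', group 1 = 'mp'.
One capturing group, so `findall` returns just the captured substring from each match — 2 in all.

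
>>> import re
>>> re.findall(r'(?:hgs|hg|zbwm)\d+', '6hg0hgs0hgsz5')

['hg0', 'hgs0']

Scanning left to right: at [1:4] → 'hg0'; at [4:8] → 'hgs0'.
With no groups in the pattern, `findall` gives back each whole match — 2 here.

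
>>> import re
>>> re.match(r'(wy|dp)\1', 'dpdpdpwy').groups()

('dp',)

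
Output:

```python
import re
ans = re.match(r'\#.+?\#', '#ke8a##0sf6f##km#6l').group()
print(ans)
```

`match` is anchored at position 0; if the pattern doesn't fit there, it returns None.
The match spans [0:6] → '#ke8a#'.

#ke8a#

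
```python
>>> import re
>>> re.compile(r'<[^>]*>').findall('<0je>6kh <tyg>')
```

['<0je>', '<tyg>']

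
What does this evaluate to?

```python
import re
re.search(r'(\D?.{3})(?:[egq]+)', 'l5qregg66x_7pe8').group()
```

This matches optionally a non-digit, then exactly 3 of any character (captured); then one or more of one of [egq] (non-capturing group).
The match spans [0:7] → 'l5qregg'.

'l5qregg'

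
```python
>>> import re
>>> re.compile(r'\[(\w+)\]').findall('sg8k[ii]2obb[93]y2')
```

Matches: at [4:8] match '[ii]', group 1 = 'ii'; at [12:16] match '[93]', group 1 = '93'.
With a single group, `findall` returns only what that group captured — 2 items.

['ii', '93']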